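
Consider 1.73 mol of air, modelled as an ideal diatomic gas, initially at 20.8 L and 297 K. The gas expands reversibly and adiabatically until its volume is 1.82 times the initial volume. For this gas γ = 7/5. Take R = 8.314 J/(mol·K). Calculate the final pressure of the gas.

P₁ = nRT₁/V₁ = 1.73×8.314×297/20.8 = 205 kPa.
Adiabatic: TV^(γ−1) = const ⇒ T₂ = 297×(0.549)^0.400 = 234 K; PV^γ = const ⇒ P₂ = 88.8 kPa.

88.8 kPa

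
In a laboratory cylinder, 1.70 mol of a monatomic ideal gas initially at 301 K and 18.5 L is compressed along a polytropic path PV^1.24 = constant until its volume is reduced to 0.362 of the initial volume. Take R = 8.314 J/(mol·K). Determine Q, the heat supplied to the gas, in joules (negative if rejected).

P₁ = nRT₁/V₁ = 1.70×8.314×301/18.5 = 230 kPa.
Polytropic n=1.24: T₂ = T₁(V₁/V₂)^(n−1) = 301×(2.76)^0.24 = 384 K; P₂ = P₁(V₁/V₂)^n = 811 kPa.
W = (P₁V₁−P₂V₂)/(n−1) = (230×18.5−811×6.70)/0.24 = -4900 J.
ΔU = nCvΔT = 1.70×12.5×(384−301) = 1760 J.
Q = ΔU + W = -3130 J.

-3130 J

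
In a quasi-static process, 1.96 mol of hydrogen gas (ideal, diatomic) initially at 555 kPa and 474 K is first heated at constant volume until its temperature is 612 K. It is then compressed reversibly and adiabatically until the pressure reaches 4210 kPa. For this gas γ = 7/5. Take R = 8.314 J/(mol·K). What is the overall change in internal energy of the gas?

22000 J

V₁ = nRT₁/P₁ = 1.96×8.314×474/555 = 13.9 L.
Step 1 — Isochoric: V stays 13.9 L; P/T = const ⇒ T₂ = 612 K, P₂ = 717 kPa.
W = 0 (no volume change).
ΔU = nCvΔT = 1.96×20.8×(612−474) = 5620 J.
Q = ΔU = 5620 J.
State after step 1: P = 717 kPa, V = 13.9 L, T = 612 K.
Step 2 — Adiabatic: T₂/T₁ = (P₂/P₁)^((γ−1)/γ) ⇒ T₂ = 612×(5.88)^0.286 = 1020 K; V₂ = 3.93 L.
ΔU = nCvΔT = 1.96×20.8×(1020−612) = 16400 J.
Q = 0 for an adiabatic process, so W = −ΔU = -16400 J.
Net over both steps: W = -16400 J, Q = 5620 J, ΔU = 22000 J.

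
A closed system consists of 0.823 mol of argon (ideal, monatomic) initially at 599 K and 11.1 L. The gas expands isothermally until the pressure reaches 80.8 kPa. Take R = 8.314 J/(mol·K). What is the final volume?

50.7 L

P₁ = nRT₁/V₁ = 0.823×8.314×599/11.1 = 369 kPa.
Isothermal: T stays 599 K; PV = const ⇒ V₂ = 50.7 L, P₂ = 80.8 kPa.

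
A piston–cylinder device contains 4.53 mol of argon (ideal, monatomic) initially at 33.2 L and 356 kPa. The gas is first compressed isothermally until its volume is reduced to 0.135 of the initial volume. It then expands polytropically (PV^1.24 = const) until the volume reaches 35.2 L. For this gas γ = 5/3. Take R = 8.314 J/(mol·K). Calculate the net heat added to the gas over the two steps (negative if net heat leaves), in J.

-11400 J

T₁ = P₁V₁/(nR) = 356×33.2/(4.53×8.314) = 314 K.
Step 1 — Isothermal: T stays 314 K; PV = const ⇒ V₂ = 4.48 L, P₂ = 2640 kPa.
ΔU = 0 (ideal gas, T constant).
W = nRT ln(V₂/V₁) = 4.53×8.314×314×ln(0.135) = -23700 J.
Q = ΔU + W = -23700 J.
State after step 1: P = 2640 kPa, V = 4.48 L, T = 314 K.
Step 2 — Polytropic n=1.24: T₂ = T₁(V₁/V₂)^(n−1) = 314×(0.127)^0.24 = 191 K; P₂ = P₁(V₁/V₂)^n = 205 kPa.
W = (P₁V₁−P₂V₂)/(n−1) = (2640×4.48−205×35.2)/0.24 = 19200 J.
ΔU = nCvΔT = 4.53×12.5×(191−314) = -6920 J.
Q = ΔU + W = 12300 J.
Net over both steps: W = -4450 J, Q = -11400 J, ΔU = -6920 J.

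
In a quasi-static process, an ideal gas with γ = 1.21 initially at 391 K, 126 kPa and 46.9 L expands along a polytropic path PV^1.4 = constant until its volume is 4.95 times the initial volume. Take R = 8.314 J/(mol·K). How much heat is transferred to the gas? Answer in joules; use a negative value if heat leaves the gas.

-6320 J

n = P₁V₁/(RT₁) = 126×46.9/(8.314×391) = 1.82 mol.
Polytropic n=1.4: T₂ = T₁(V₁/V₂)^(n−1) = 391×(0.202)^0.40 = 206 K; P₂ = P₁(V₁/V₂)^n = 13.4 kPa.
W = (P₁V₁−P₂V₂)/(n−1) = (126×46.9−13.4×232)/0.40 = 6980 J.
ΔU = nCvΔT = 1.82×39.6×(206−391) = -13300 J.
Q = ΔU + W = -6320 J.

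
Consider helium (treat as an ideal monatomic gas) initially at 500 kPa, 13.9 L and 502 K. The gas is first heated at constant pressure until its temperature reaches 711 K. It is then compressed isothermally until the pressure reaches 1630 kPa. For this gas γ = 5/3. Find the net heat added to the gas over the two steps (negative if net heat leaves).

-4400 J

n = P₁V₁/(RT₁) = 500×13.9/(8.314×502) = 1.67 mol.
Step 1 — Isobaric: P stays 500 kPa; V/T = const ⇒ T₂ = 711 K, V₂ = 19.7 L.
W = PΔV = 500×(19.7−13.9) kPa·L = 2890 J.
ΔU = nCvΔT = 1.67×12.5×(711−502) = 4340 J.
Q = ΔU + W = nCpΔT = 7230 J.
State after step 1: P = 500 kPa, V = 19.7 L, T = 711 K.
Step 2 — Isothermal: T stays 711 K; PV = const ⇒ V₂ = 6.04 L, P₂ = 1630 kPa.
ΔU = 0 (ideal gas, T constant).
W = nRT ln(V₂/V₁) = 1.67×8.314×711×ln(0.307) = -11600 J.
Q = ΔU + W = -11600 J.
Net over both steps: W = -8740 J, Q = -4400 J, ΔU = 4340 J.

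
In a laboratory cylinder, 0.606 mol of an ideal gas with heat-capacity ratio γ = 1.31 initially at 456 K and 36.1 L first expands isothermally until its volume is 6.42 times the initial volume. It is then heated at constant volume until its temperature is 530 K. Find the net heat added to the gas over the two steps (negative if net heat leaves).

P₁ = nRT₁/V₁ = 0.606×8.314×456/36.1 = 63.6 kPa.
Step 1 — Isothermal: T stays 456 K; PV = const ⇒ V₂ = 232 L, P₂ = 9.91 kPa.
ΔU = 0 (ideal gas, T constant).
W = nRT ln(V₂/V₁) = 0.606×8.314×456×ln(6.42) = 4270 J.
Q = ΔU + W = 4270 J.
State after step 1: P = 9.91 kPa, V = 232 L, T = 456 K.
Step 2 — Isochoric: V stays 232 L; P/T = const ⇒ T₂ = 530 K, P₂ = 11.5 kPa.
W = 0 (no volume change).
ΔU = nCvΔT = 0.606×26.8×(530−456) = 1200 J.
Q = ΔU = 1200 J.
Net over both steps: W = 4270 J, Q = 5470 J, ΔU = 1200 J.

5470 J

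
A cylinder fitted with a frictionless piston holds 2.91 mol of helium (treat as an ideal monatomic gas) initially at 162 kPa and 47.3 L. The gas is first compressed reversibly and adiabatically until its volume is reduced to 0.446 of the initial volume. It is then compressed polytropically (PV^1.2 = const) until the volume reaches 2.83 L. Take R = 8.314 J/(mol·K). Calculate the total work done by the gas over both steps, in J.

-40600 J

T₁ = P₁V₁/(nR) = 162×47.3/(2.91×8.314) = 317 K.
Step 1 — Adiabatic: TV^(γ−1) = const ⇒ T₂ = 317×(2.24)^0.667 = 543 K; PV^γ = const ⇒ P₂ = 622 kPa.
ΔU = nCvΔT = 2.91×12.5×(543−317) = 8200 J.
Q = 0 for an adiabatic process, so W = −ΔU = -8200 J.
State after step 1: P = 622 kPa, V = 21.1 L, T = 543 K.
Step 2 — Polytropic n=1.2: T₂ = T₁(V₁/V₂)^(n−1) = 543×(7.45)^0.20 = 811 K; P₂ = P₁(V₁/V₂)^n = 6930 kPa.
W = (P₁V₁−P₂V₂)/(n−1) = (622×21.1−6930×2.83)/0.20 = -32500 J.
ΔU = nCvΔT = 2.91×12.5×(811−543) = 9740 J.
Q = ΔU + W = -22700 J.
Net over both steps: W = -40600 J, Q = -22700 J, ΔU = 17900 J.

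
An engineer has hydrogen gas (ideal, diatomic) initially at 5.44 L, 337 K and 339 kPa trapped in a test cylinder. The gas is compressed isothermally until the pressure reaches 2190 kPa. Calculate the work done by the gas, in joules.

n = P₁V₁/(RT₁) = 339×5.44/(8.314×337) = 0.658 mol.
Isothermal: T stays 337 K; PV = const ⇒ V₂ = 0.842 L, P₂ = 2190 kPa.
W = nRT ln(V₂/V₁) = 0.658×8.314×337×ln(0.155) = -3440 J.

-3440 J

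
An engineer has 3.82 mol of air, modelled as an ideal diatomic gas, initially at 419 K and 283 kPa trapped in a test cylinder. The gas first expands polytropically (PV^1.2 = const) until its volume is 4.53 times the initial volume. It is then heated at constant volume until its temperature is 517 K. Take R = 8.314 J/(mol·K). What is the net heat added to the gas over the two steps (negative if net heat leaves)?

V₁ = nRT₁/P₁ = 3.82×8.314×419/283 = 47.0 L.
Step 1 — Polytropic n=1.2: T₂ = T₁(V₁/V₂)^(n−1) = 419×(0.221)^0.20 = 310 K; P₂ = P₁(V₁/V₂)^n = 46.2 kPa.
W = (P₁V₁−P₂V₂)/(n−1) = (283×47.0−46.2×213)/0.20 = 17400 J.
ΔU = nCvΔT = 3.82×20.8×(310−419) = -8680 J.
Q = ΔU + W = 8680 J.
State after step 1: P = 46.2 kPa, V = 213 L, T = 310 K.
Step 2 — Isochoric: V stays 213 L; P/T = const ⇒ T₂ = 517 K, P₂ = 77.1 kPa.
W = 0 (no volume change).
ΔU = nCvΔT = 3.82×20.8×(517−310) = 16500 J.
Q = ΔU = 16500 J.
Net over both steps: W = 17400 J, Q = 25100 J, ΔU = 7780 J.

25100 J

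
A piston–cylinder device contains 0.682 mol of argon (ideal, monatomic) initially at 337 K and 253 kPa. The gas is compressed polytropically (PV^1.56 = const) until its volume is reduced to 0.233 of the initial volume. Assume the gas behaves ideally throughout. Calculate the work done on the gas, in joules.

4300 J

V₁ = nRT₁/P₁ = 0.682×8.314×337/253 = 7.55 L.
Polytropic n=1.56: T₂ = T₁(V₁/V₂)^(n−1) = 337×(4.29)^0.56 = 762 K; P₂ = P₁(V₁/V₂)^n = 2450 kPa.
W = (P₁V₁−P₂V₂)/(n−1) = (253×7.55−2450×1.76)/0.56 = -4300 J.
Work done on the gas = −W_by = 4300 J.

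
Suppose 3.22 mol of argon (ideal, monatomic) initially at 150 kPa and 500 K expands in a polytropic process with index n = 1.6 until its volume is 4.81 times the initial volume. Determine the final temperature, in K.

V₁ = nRT₁/P₁ = 3.22×8.314×500/150 = 89.2 L.
Polytropic n=1.6: T₂ = T₁(V₁/V₂)^(n−1) = 500×(0.208)^0.60 = 195 K; P₂ = P₁(V₁/V₂)^n = 12.2 kPa.

195 K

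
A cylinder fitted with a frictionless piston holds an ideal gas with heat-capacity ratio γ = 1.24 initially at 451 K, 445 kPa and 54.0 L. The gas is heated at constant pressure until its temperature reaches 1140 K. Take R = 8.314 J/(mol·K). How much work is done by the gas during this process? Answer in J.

36700 J

n = P₁V₁/(RT₁) = 445×54.0/(8.314×451) = 6.41 mol.
Isobaric: P stays 445 kPa; V/T = const ⇒ T₂ = 1140 K, V₂ = 136 L.
W = PΔV = 445×(136−54.0) kPa·L = 36700 J.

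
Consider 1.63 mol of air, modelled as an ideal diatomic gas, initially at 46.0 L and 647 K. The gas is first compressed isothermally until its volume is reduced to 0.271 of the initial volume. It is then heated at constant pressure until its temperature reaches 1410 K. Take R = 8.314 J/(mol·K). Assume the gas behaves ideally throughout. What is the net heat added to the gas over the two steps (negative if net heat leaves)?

24700 J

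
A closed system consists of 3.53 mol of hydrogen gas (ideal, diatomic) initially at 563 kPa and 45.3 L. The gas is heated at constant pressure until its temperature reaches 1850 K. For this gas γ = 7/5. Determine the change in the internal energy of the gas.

T₁ = P₁V₁/(nR) = 563×45.3/(3.53×8.314) = 869 K.
Isobaric: P stays 563 kPa; V/T = const ⇒ T₂ = 1850 K, V₂ = 96.4 L.
For an ideal gas ΔU = nCvΔT with Cv = (5/2)R = 20.8 J/(mol·K).
ΔU = 3.53×20.8×(1850−869) = 72000 J.

72000 J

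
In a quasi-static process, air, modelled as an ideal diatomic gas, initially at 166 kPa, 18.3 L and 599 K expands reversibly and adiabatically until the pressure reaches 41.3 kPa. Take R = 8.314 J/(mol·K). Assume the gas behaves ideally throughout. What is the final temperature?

403 K

Adiabatic: T₂/T₁ = (P₂/P₁)^((γ−1)/γ) ⇒ T₂ = 599×(0.249)^0.286 = 403 K; V₂ = 49.4 L.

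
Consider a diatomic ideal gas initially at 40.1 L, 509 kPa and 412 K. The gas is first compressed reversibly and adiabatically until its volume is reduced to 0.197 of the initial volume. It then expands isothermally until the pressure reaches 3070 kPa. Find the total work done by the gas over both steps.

-28000 J

n = P₁V₁/(RT₁) = 509×40.1/(8.314×412) = 5.96 mol.
Step 1 — Adiabatic: TV^(γ−1) = const ⇒ T₂ = 412×(5.08)^0.400 = 789 K; PV^γ = const ⇒ P₂ = 4950 kPa.
ΔU = nCvΔT = 5.96×20.8×(789−412) = 46700 J.
Q = 0 for an adiabatic process, so W = −ΔU = -46700 J.
State after step 1: P = 4950 kPa, V = 7.90 L, T = 789 K.
Step 2 — Isothermal: T stays 789 K; PV = const ⇒ V₂ = 12.7 L, P₂ = 3070 kPa.
ΔU = 0 (ideal gas, T constant).
W = nRT ln(V₂/V₁) = 5.96×8.314×789×ln(1.61) = 18700 J.
Q = ΔU + W = 18700 J.
Net over both steps: W = -28000 J, Q = 18700 J, ΔU = 46700 J.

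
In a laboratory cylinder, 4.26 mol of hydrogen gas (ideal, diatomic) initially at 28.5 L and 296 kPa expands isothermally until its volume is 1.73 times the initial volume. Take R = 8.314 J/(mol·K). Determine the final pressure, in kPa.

171 kPa

T₁ = P₁V₁/(nR) = 296×28.5/(4.26×8.314) = 238 K.
Isothermal: T stays 238 K; PV = const ⇒ V₂ = 49.3 L, P₂ = 171 kPa.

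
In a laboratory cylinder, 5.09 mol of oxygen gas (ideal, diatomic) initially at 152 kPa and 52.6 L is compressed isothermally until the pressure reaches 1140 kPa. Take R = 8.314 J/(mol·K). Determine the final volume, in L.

T₁ = P₁V₁/(nR) = 152×52.6/(5.09×8.314) = 189 K.
Isothermal: T stays 189 K; PV = const ⇒ V₂ = 7.01 L, P₂ = 1140 kPa.

7.01 L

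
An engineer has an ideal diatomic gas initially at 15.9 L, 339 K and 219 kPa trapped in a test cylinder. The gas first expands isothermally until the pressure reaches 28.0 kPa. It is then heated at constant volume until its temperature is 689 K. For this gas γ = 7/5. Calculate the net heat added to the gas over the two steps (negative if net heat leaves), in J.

16100 J

n = P₁V₁/(RT₁) = 219×15.9/(8.314×339) = 1.24 mol.
Step 1 — Isothermal: T stays 339 K; PV = const ⇒ V₂ = 124 L, P₂ = 28.0 kPa.
ΔU = 0 (ideal gas, T constant).
W = nRT ln(V₂/V₁) = 1.24×8.314×339×ln(7.82) = 7160 J.
Q = ΔU + W = 7160 J.
State after step 1: P = 28.0 kPa, V = 124 L, T = 339 K.
Step 2 — Isochoric: V stays 124 L; P/T = const ⇒ T₂ = 689 K, P₂ = 56.9 kPa.
W = 0 (no volume change).
ΔU = nCvΔT = 1.24×20.8×(689−339) = 8990 J.
Q = ΔU = 8990 J.
Net over both steps: W = 7160 J, Q = 16100 J, ΔU = 8990 J.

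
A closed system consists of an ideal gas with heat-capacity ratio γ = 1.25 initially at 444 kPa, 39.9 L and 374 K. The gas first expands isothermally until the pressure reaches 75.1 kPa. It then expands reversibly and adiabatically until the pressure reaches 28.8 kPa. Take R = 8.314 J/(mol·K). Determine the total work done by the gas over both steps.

n = P₁V₁/(RT₁) = 444×39.9/(8.314×374) = 5.70 mol.
Step 1 — Isothermal: T stays 374 K; PV = const ⇒ V₂ = 236 L, P₂ = 75.1 kPa.
ΔU = 0 (ideal gas, T constant).
W = nRT ln(V₂/V₁) = 5.70×8.314×374×ln(5.91) = 31500 J.
Q = ΔU + W = 31500 J.
State after step 1: P = 75.1 kPa, V = 236 L, T = 374 K.
Step 2 — Adiabatic: T₂/T₁ = (P₂/P₁)^((γ−1)/γ) ⇒ T₂ = 374×(0.383)^0.200 = 309 K; V₂ = 508 L.
ΔU = nCvΔT = 5.70×33.3×(309−374) = -12400 J.
Q = 0 for an adiabatic process, so W = −ΔU = 12400 J.
Net over both steps: W = 43800 J, Q = 31500 J, ΔU = -12400 J.

43800 J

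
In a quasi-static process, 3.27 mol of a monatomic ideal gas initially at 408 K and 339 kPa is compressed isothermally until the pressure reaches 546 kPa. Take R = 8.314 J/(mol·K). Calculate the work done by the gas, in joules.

V₁ = nRT₁/P₁ = 3.27×8.314×408/339 = 32.7 L.
Isothermal: T stays 408 K; PV = const ⇒ V₂ = 20.3 L, P₂ = 546 kPa.
W = nRT ln(V₂/V₁) = 3.27×8.314×408×ln(0.621) = -5290 J.

-5290 J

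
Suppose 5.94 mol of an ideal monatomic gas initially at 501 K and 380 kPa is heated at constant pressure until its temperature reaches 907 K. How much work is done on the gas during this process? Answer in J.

-20100 J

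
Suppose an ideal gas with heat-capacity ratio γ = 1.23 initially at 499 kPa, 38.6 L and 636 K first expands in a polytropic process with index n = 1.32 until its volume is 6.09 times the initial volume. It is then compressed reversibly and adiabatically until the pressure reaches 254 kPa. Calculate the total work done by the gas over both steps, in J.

n = P₁V₁/(RT₁) = 499×38.6/(8.314×636) = 3.64 mol.
Step 1 — Polytropic n=1.32: T₂ = T₁(V₁/V₂)^(n−1) = 636×(0.164)^0.32 = 357 K; P₂ = P₁(V₁/V₂)^n = 46.0 kPa.
W = (P₁V₁−P₂V₂)/(n−1) = (499×38.6−46.0×235)/0.32 = 26400 J.
ΔU = nCvΔT = 3.64×36.1×(357−636) = -36800 J.
Q = ΔU + W = -10300 J.
State after step 1: P = 46.0 kPa, V = 235 L, T = 357 K.
Step 2 — Adiabatic: T₂/T₁ = (P₂/P₁)^((γ−1)/γ) ⇒ T₂ = 357×(5.53)^0.187 = 491 K; V₂ = 58.6 L.
ΔU = nCvΔT = 3.64×36.1×(491−357) = 17700 J.
Q = 0 for an adiabatic process, so W = −ΔU = -17700 J.
Net over both steps: W = 8730 J, Q = -10300 J, ΔU = -19100 J.

8730 J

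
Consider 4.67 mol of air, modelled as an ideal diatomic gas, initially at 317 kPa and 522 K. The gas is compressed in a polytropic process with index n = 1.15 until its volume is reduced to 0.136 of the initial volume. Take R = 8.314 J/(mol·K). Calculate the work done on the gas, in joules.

V₁ = nRT₁/P₁ = 4.67×8.314×522/317 = 63.9 L.
Polytropic n=1.15: T₂ = T₁(V₁/V₂)^(n−1) = 522×(7.35)^0.15 = 704 K; P₂ = P₁(V₁/V₂)^n = 3140 kPa.
W = (P₁V₁−P₂V₂)/(n−1) = (317×63.9−3140×8.70)/0.15 = -47100 J.
Work done on the gas = −W_by = 47100 J.

47100 J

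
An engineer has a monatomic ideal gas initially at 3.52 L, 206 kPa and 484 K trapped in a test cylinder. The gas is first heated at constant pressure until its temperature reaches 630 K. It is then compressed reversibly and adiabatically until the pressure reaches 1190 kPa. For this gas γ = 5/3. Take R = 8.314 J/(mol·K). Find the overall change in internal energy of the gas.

1770 J

n = P₁V₁/(RT₁) = 206×3.52/(8.314×484) = 0.180 mol.
Step 1 — Isobaric: P stays 206 kPa; V/T = const ⇒ T₂ = 630 K, V₂ = 4.58 L.
W = PΔV = 206×(4.58−3.52) kPa·L = 219 J.
ΔU = nCvΔT = 0.180×12.5×(630−484) = 328 J.
Q = ΔU + W = nCpΔT = 547 J.
State after step 1: P = 206 kPa, V = 4.58 L, T = 630 K.
Step 2 — Adiabatic: T₂/T₁ = (P₂/P₁)^((γ−1)/γ) ⇒ T₂ = 630×(5.78)^0.400 = 1270 K; V₂ = 1.60 L.
ΔU = nCvΔT = 0.180×12.5×(1270−630) = 1440 J.
Q = 0 for an adiabatic process, so W = −ΔU = -1440 J.
Net over both steps: W = -1220 J, Q = 547 J, ΔU = 1770 J.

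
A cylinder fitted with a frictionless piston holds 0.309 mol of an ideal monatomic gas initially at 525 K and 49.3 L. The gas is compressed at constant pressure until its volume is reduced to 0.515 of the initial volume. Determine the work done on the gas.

654 J

P₁ = nRT₁/V₁ = 0.309×8.314×525/49.3 = 27.4 kPa.
Isobaric: P stays 27.4 kPa; V/T = const ⇒ T₂ = 270 K, V₂ = 25.4 L.
W = PΔV = 27.4×(25.4−49.3) kPa·L = -654 J.
Work done on the gas = −W_by = 654 J.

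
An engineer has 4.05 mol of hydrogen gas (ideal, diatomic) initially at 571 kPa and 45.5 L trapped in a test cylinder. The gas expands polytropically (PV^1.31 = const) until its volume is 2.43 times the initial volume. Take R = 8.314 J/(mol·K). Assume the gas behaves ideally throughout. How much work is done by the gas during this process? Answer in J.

20200 J

T₁ = P₁V₁/(nR) = 571×45.5/(4.05×8.314) = 772 K.
Polytropic n=1.31: T₂ = T₁(V₁/V₂)^(n−1) = 772×(0.412)^0.31 = 586 K; P₂ = P₁(V₁/V₂)^n = 178 kPa.
W = (P₁V₁−P₂V₂)/(n−1) = (571×45.5−178×111)/0.31 = 20200 J.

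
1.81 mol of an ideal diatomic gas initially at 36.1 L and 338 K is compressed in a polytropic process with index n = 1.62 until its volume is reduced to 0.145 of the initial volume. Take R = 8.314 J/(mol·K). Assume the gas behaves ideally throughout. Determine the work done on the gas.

P₁ = nRT₁/V₁ = 1.81×8.314×338/36.1 = 141 kPa.
Polytropic n=1.62: T₂ = T₁(V₁/V₂)^(n−1) = 338×(6.90)^0.62 = 1120 K; P₂ = P₁(V₁/V₂)^n = 3220 kPa.
W = (P₁V₁−P₂V₂)/(n−1) = (141×36.1−3220×5.23)/0.62 = -19000 J.
Work done on the gas = −W_by = 19000 J.

19000 J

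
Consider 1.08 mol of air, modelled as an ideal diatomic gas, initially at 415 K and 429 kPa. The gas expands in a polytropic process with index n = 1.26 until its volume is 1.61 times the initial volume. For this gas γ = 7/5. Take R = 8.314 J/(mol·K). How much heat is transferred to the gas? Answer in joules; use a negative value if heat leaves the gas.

584 J

V₁ = nRT₁/P₁ = 1.08×8.314×415/429 = 8.69 L.
Polytropic n=1.26: T₂ = T₁(V₁/V₂)^(n−1) = 415×(0.621)^0.26 = 367 K; P₂ = P₁(V₁/V₂)^n = 235 kPa.
W = (P₁V₁−P₂V₂)/(n−1) = (429×8.69−235×14.0)/0.26 = 1670 J.
ΔU = nCvΔT = 1.08×20.8×(367−415) = -1080 J.
Q = ΔU + W = 584 J.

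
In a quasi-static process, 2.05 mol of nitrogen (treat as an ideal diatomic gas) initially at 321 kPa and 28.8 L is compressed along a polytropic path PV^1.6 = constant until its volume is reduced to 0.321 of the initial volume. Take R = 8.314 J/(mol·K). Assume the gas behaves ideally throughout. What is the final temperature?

T₁ = P₁V₁/(nR) = 321×28.8/(2.05×8.314) = 542 K.
Polytropic n=1.6: T₂ = T₁(V₁/V₂)^(n−1) = 542×(3.12)^0.60 = 1070 K; P₂ = P₁(V₁/V₂)^n = 1980 kPa.

1070 K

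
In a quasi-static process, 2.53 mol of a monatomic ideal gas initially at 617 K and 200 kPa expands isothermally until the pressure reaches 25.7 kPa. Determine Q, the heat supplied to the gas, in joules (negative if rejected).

26600 J

V₁ = nRT₁/P₁ = 2.53×8.314×617/200 = 64.9 L.
Isothermal: T stays 617 K; PV = const ⇒ V₂ = 505 L, P₂ = 25.7 kPa.
ΔU = 0 (ideal gas, T constant).
W = nRT ln(V₂/V₁) = 2.53×8.314×617×ln(7.78) = 26600 J.
Q = ΔU + W = 26600 J.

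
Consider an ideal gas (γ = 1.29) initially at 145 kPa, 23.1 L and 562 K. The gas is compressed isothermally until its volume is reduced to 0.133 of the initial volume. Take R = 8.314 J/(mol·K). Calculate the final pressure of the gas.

1090 kPa

Isothermal: T stays 562 K; PV = const ⇒ V₂ = 3.07 L, P₂ = 1090 kPa.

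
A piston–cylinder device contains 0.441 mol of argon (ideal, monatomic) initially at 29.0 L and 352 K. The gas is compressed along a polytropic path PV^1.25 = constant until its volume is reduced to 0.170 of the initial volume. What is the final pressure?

408 kPa

P₁ = nRT₁/V₁ = 0.441×8.314×352/29.0 = 44.5 kPa.
Polytropic n=1.25: T₂ = T₁(V₁/V₂)^(n−1) = 352×(5.88)^0.25 = 548 K; P₂ = P₁(V₁/V₂)^n = 408 kPa.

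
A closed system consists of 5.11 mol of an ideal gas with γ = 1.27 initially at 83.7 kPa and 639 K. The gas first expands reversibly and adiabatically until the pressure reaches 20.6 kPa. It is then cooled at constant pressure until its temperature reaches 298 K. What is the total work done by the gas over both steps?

18400 J

V₁ = nRT₁/P₁ = 5.11×8.314×639/83.7 = 324 L.
Step 1 — Adiabatic: T₂/T₁ = (P₂/P₁)^((γ−1)/γ) ⇒ T₂ = 639×(0.246)^0.213 = 474 K; V₂ = 978 L.
ΔU = nCvΔT = 5.11×30.8×(474−639) = -25900 J.
Q = 0 for an adiabatic process, so W = −ΔU = 25900 J.
State after step 1: P = 20.6 kPa, V = 978 L, T = 474 K.
Step 2 — Isobaric: P stays 20.6 kPa; V/T = const ⇒ T₂ = 298 K, V₂ = 615 L.
W = PΔV = 20.6×(615−978) kPa·L = -7490 J.
ΔU = nCvΔT = 5.11×30.8×(298−474) = -27700 J.
Q = ΔU + W = nCpΔT = -35200 J.
Net over both steps: W = 18400 J, Q = -35200 J, ΔU = -53700 J.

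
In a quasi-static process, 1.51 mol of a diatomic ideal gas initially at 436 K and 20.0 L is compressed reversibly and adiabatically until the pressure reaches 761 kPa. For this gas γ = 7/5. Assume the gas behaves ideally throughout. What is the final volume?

9.63 L

P₁ = nRT₁/V₁ = 1.51×8.314×436/20.0 = 274 kPa.
Adiabatic: T₂/T₁ = (P₂/P₁)^((γ−1)/γ) ⇒ T₂ = 436×(2.78)^0.286 = 584 K; V₂ = 9.63 L.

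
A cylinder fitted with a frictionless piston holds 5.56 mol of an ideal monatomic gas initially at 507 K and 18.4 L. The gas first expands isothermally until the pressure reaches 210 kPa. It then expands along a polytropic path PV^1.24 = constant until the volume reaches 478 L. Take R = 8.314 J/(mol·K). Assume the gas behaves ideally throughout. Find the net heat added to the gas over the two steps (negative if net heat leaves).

60700 J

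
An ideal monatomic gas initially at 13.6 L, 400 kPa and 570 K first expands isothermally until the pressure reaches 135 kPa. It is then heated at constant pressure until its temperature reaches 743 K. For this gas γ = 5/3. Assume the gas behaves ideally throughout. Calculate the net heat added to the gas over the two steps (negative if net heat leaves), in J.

n = P₁V₁/(RT₁) = 400×13.6/(8.314×570) = 1.15 mol.
Step 1 — Isothermal: T stays 570 K; PV = const ⇒ V₂ = 40.3 L, P₂ = 135 kPa.
ΔU = 0 (ideal gas, T constant).
W = nRT ln(V₂/V₁) = 1.15×8.314×570×ln(2.96) = 5910 J.
Q = ΔU + W = 5910 J.
State after step 1: P = 135 kPa, V = 40.3 L, T = 570 K.
Step 2 — Isobaric: P stays 135 kPa; V/T = const ⇒ T₂ = 743 K, V₂ = 52.5 L.
W = PΔV = 135×(52.5−40.3) kPa·L = 1650 J.
ΔU = nCvΔT = 1.15×12.5×(743−570) = 2480 J.
Q = ΔU + W = nCpΔT = 4130 J.
Net over both steps: W = 7560 J, Q = 10000 J, ΔU = 2480 J.

10000 J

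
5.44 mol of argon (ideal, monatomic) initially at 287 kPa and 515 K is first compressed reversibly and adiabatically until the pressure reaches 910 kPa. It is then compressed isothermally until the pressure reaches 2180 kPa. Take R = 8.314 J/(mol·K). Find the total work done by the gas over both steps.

V₁ = nRT₁/P₁ = 5.44×8.314×515/287 = 81.2 L.
Step 1 — Adiabatic: T₂/T₁ = (P₂/P₁)^((γ−1)/γ) ⇒ T₂ = 515×(3.17)^0.400 = 817 K; V₂ = 40.6 L.
ΔU = nCvΔT = 5.44×12.5×(817−515) = 20500 J.
Q = 0 for an adiabatic process, so W = −ΔU = -20500 J.
State after step 1: P = 910 kPa, V = 40.6 L, T = 817 K.
Step 2 — Isothermal: T stays 817 K; PV = const ⇒ V₂ = 17.0 L, P₂ = 2180 kPa.
ΔU = 0 (ideal gas, T constant).
W = nRT ln(V₂/V₁) = 5.44×8.314×817×ln(0.417) = -32300 J.
Q = ΔU + W = -32300 J.
Net over both steps: W = -52800 J, Q = -32300 J, ΔU = 20500 J.

-52800 J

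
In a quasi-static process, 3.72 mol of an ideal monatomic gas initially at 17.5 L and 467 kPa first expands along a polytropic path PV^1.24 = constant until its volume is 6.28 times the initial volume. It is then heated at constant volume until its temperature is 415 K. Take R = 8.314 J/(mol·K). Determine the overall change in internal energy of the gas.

6990 J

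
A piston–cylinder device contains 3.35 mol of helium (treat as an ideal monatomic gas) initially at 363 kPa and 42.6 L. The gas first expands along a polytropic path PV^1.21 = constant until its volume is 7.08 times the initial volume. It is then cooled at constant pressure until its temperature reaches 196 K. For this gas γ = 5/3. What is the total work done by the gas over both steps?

T₁ = P₁V₁/(nR) = 363×42.6/(3.35×8.314) = 555 K.
Step 1 — Polytropic n=1.21: T₂ = T₁(V₁/V₂)^(n−1) = 555×(0.141)^0.21 = 368 K; P₂ = P₁(V₁/V₂)^n = 34.0 kPa.
W = (P₁V₁−P₂V₂)/(n−1) = (363×42.6−34.0×302)/0.21 = 24800 J.
ΔU = nCvΔT = 3.35×12.5×(368−555) = -7820 J.
Q = ΔU + W = 17000 J.
State after step 1: P = 34.0 kPa, V = 302 L, T = 368 K.
Step 2 — Isobaric: P stays 34.0 kPa; V/T = const ⇒ T₂ = 196 K, V₂ = 161 L.
W = PΔV = 34.0×(161−302) kPa·L = -4790 J.
ΔU = nCvΔT = 3.35×12.5×(196−368) = -7190 J.
Q = ΔU + W = nCpΔT = -12000 J.
Net over both steps: W = 20000 J, Q = 5020 J, ΔU = -15000 J.

20000 J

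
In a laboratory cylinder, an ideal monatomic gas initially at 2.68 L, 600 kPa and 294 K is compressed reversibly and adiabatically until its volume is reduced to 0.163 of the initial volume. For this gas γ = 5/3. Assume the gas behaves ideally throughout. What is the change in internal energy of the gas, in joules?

5670 J

n = P₁V₁/(RT₁) = 600×2.68/(8.314×294) = 0.658 mol.
Adiabatic: TV^(γ−1) = const ⇒ T₂ = 294×(6.13)^0.667 = 985 K; PV^γ = const ⇒ P₂ = 12300 kPa.
For an ideal gas ΔU = nCvΔT with Cv = (3/2)R = 12.5 J/(mol·K).
ΔU = 0.658×12.5×(985−294) = 5670 J.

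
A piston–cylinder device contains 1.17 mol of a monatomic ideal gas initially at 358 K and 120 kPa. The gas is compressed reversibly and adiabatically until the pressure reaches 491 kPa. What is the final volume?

V₁ = nRT₁/P₁ = 1.17×8.314×358/120 = 29.0 L.
Adiabatic: T₂/T₁ = (P₂/P₁)^((γ−1)/γ) ⇒ T₂ = 358×(4.09)^0.400 = 629 K; V₂ = 12.5 L.

12.5 L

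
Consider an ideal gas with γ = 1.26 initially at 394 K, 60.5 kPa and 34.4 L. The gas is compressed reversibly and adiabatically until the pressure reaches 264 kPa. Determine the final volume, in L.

Adiabatic: T₂/T₁ = (P₂/P₁)^((γ−1)/γ) ⇒ T₂ = 394×(4.36)^0.206 = 534 K; V₂ = 10.7 L.

10.7 L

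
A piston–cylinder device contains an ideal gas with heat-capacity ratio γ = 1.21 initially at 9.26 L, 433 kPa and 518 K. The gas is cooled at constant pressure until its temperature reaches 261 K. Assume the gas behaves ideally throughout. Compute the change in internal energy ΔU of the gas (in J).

-9470 J

n = P₁V₁/(RT₁) = 433×9.26/(8.314×518) = 0.931 mol.
Isobaric: P stays 433 kPa; V/T = const ⇒ T₂ = 261 K, V₂ = 4.67 L.
For an ideal gas ΔU = nCvΔT with Cv = R/(γ−1) = 39.6 J/(mol·K).
ΔU = 0.931×39.6×(261−518) = -9470 J.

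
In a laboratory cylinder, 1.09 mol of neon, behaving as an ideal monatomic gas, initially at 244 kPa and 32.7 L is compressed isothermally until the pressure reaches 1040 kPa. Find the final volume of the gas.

7.67 L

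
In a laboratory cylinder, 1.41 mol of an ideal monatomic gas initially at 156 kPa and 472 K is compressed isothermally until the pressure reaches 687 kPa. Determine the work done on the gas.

8200 J

V₁ = nRT₁/P₁ = 1.41×8.314×472/156 = 35.5 L.
Isothermal: T stays 472 K; PV = const ⇒ V₂ = 8.05 L, P₂ = 687 kPa.
W = nRT ln(V₂/V₁) = 1.41×8.314×472×ln(0.227) = -8200 J.
Work done on the gas = −W_by = 8200 J.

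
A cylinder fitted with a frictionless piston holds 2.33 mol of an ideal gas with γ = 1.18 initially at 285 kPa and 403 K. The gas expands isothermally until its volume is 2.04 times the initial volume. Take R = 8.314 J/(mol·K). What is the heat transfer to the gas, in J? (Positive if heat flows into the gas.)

V₁ = nRT₁/P₁ = 2.33×8.314×403/285 = 27.4 L.
Isothermal: T stays 403 K; PV = const ⇒ V₂ = 55.9 L, P₂ = 140 kPa.
ΔU = 0 (ideal gas, T constant).
W = nRT ln(V₂/V₁) = 2.33×8.314×403×ln(2.04) = 5570 J.
Q = ΔU + W = 5570 J.

5570 J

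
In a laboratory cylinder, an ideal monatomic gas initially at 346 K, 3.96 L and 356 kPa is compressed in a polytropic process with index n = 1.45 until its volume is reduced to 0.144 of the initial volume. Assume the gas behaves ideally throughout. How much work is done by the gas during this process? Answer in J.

-4360 J

n = P₁V₁/(RT₁) = 356×3.96/(8.314×346) = 0.490 mol.
Polytropic n=1.45: T₂ = T₁(V₁/V₂)^(n−1) = 346×(6.94)^0.45 = 828 K; P₂ = P₁(V₁/V₂)^n = 5910 kPa.
W = (P₁V₁−P₂V₂)/(n−1) = (356×3.96−5910×0.570)/0.45 = -4360 J.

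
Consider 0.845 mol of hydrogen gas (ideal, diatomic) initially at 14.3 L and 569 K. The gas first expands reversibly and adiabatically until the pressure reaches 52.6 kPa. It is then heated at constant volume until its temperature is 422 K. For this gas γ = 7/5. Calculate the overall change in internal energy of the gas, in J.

P₁ = nRT₁/V₁ = 0.845×8.314×569/14.3 = 280 kPa.
Step 1 — Adiabatic: T₂/T₁ = (P₂/P₁)^((γ−1)/γ) ⇒ T₂ = 569×(0.188)^0.286 = 353 K; V₂ = 47.2 L.
ΔU = nCvΔT = 0.845×20.8×(353−569) = -3790 J.
Q = 0 for an adiabatic process, so W = −ΔU = 3790 J.
State after step 1: P = 52.6 kPa, V = 47.2 L, T = 353 K.
Step 2 — Isochoric: V stays 47.2 L; P/T = const ⇒ T₂ = 422 K, P₂ = 62.9 kPa.
W = 0 (no volume change).
ΔU = nCvΔT = 0.845×20.8×(422−353) = 1210 J.
Q = ΔU = 1210 J.
Net over both steps: W = 3790 J, Q = 1210 J, ΔU = -2580 J.

-2580 J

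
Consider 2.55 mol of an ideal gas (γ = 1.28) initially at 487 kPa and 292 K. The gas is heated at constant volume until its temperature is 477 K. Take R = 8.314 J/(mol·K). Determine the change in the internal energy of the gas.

14000 J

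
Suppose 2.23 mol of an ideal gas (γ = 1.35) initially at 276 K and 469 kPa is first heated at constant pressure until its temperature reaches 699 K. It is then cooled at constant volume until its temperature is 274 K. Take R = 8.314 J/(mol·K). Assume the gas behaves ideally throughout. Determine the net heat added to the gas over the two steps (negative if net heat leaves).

V₁ = nRT₁/P₁ = 2.23×8.314×276/469 = 10.9 L.
Step 1 — Isobaric: P stays 469 kPa; V/T = const ⇒ T₂ = 699 K, V₂ = 27.6 L.
W = PΔV = 469×(27.6−10.9) kPa·L = 7840 J.
ΔU = nCvΔT = 2.23×23.8×(699−276) = 22400 J.
Q = ΔU + W = nCpΔT = 30200 J.
State after step 1: P = 469 kPa, V = 27.6 L, T = 699 K.
Step 2 — Isochoric: V stays 27.6 L; P/T = const ⇒ T₂ = 274 K, P₂ = 184 kPa.
W = 0 (no volume change).
ΔU = nCvΔT = 2.23×23.8×(274−699) = -22500 J.
Q = ΔU = -22500 J.
Net over both steps: W = 7840 J, Q = 7740 J, ΔU = -106 J.

7740 J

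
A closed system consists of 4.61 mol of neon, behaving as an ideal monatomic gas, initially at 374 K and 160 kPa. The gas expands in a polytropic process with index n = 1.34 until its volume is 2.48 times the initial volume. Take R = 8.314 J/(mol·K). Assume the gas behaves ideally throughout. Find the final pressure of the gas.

V₁ = nRT₁/P₁ = 4.61×8.314×374/160 = 89.6 L.
Polytropic n=1.34: T₂ = T₁(V₁/V₂)^(n−1) = 374×(0.403)^0.34 = 275 K; P₂ = P₁(V₁/V₂)^n = 47.4 kPa.

47.4 kPa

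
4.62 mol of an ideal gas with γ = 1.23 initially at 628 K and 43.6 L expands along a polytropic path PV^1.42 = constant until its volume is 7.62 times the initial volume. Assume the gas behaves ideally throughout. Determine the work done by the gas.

33000 J

P₁ = nRT₁/V₁ = 4.62×8.314×628/43.6 = 553 kPa.
Polytropic n=1.42: T₂ = T₁(V₁/V₂)^(n−1) = 628×(0.131)^0.42 = 268 K; P₂ = P₁(V₁/V₂)^n = 30.9 kPa.
W = (P₁V₁−P₂V₂)/(n−1) = (553×43.6−30.9×332)/0.42 = 33000 J.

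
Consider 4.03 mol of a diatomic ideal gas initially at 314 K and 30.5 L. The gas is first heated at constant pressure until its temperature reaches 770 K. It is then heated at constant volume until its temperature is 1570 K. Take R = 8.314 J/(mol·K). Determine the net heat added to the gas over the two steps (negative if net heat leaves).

P₁ = nRT₁/V₁ = 4.03×8.314×314/30.5 = 345 kPa.
Step 1 — Isobaric: P stays 345 kPa; V/T = const ⇒ T₂ = 770 K, V₂ = 74.8 L.
W = PΔV = 345×(74.8−30.5) kPa·L = 15300 J.
ΔU = nCvΔT = 4.03×20.8×(770−314) = 38200 J.
Q = ΔU + W = nCpΔT = 53500 J.
State after step 1: P = 345 kPa, V = 74.8 L, T = 770 K.
Step 2 — Isochoric: V stays 74.8 L; P/T = const ⇒ T₂ = 1570 K, P₂ = 703 kPa.
W = 0 (no volume change).
ΔU = nCvΔT = 4.03×20.8×(1570−770) = 67000 J.
Q = ΔU = 67000 J.
Net over both steps: W = 15300 J, Q = 120000 J, ΔU = 105000 J.

120000 J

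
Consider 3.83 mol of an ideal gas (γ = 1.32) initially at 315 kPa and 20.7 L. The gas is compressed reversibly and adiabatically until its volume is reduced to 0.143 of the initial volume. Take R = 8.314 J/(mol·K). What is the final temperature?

T₁ = P₁V₁/(nR) = 315×20.7/(3.83×8.314) = 205 K.
Adiabatic: TV^(γ−1) = const ⇒ T₂ = 205×(6.99)^0.320 = 382 K; PV^γ = const ⇒ P₂ = 4100 kPa.

382 K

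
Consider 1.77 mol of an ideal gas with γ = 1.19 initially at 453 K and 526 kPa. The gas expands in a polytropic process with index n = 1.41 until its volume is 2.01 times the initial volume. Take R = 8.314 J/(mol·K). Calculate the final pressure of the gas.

197 kPa

V₁ = nRT₁/P₁ = 1.77×8.314×453/526 = 12.7 L.
Polytropic n=1.41: T₂ = T₁(V₁/V₂)^(n−1) = 453×(0.498)^0.41 = 340 K; P₂ = P₁(V₁/V₂)^n = 197 kPa.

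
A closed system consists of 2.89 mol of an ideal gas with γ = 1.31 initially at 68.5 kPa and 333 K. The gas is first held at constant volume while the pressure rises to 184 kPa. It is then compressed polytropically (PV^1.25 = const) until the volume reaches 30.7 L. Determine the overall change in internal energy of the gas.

71000 J

V₁ = nRT₁/P₁ = 2.89×8.314×333/68.5 = 117 L.
Step 1 — Isochoric: V stays 117 L; P/T = const ⇒ T₂ = 894 K, P₂ = 184 kPa.
W = 0 (no volume change).
ΔU = nCvΔT = 2.89×26.8×(894−333) = 43500 J.
Q = ΔU = 43500 J.
State after step 1: P = 184 kPa, V = 117 L, T = 894 K.
Step 2 — Polytropic n=1.25: T₂ = T₁(V₁/V₂)^(n−1) = 894×(3.80)^0.25 = 1250 K; P₂ = P₁(V₁/V₂)^n = 978 kPa.
W = (P₁V₁−P₂V₂)/(n−1) = (184×117−978×30.7)/0.25 = -34100 J.
ΔU = nCvΔT = 2.89×26.8×(1250−894) = 27500 J.
Q = ΔU + W = -6600 J.
Net over both steps: W = -34100 J, Q = 36900 J, ΔU = 71000 J.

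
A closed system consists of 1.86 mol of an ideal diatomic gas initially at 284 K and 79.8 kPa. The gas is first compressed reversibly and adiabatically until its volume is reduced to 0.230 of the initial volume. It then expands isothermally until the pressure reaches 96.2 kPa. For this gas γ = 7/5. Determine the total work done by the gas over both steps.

V₁ = nRT₁/P₁ = 1.86×8.314×284/79.8 = 55.0 L.
Step 1 — Adiabatic: TV^(γ−1) = const ⇒ T₂ = 284×(4.35)^0.400 = 511 K; PV^γ = const ⇒ P₂ = 625 kPa.
ΔU = nCvΔT = 1.86×20.8×(511−284) = 8790 J.
Q = 0 for an adiabatic process, so W = −ΔU = -8790 J.
State after step 1: P = 625 kPa, V = 12.7 L, T = 511 K.
Step 2 — Isothermal: T stays 511 K; PV = const ⇒ V₂ = 82.2 L, P₂ = 96.2 kPa.
ΔU = 0 (ideal gas, T constant).
W = nRT ln(V₂/V₁) = 1.86×8.314×511×ln(6.49) = 14800 J.
Q = ΔU + W = 14800 J.
Net over both steps: W = 6000 J, Q = 14800 J, ΔU = 8790 J.

6000 J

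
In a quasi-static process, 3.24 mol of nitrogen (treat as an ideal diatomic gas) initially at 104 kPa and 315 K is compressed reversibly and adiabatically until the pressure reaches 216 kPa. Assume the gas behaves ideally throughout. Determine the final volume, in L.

48.4 L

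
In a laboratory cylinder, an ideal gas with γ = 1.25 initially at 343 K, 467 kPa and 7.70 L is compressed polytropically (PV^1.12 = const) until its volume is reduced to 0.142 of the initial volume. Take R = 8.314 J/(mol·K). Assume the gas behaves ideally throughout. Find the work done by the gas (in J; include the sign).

n = P₁V₁/(RT₁) = 467×7.70/(8.314×343) = 1.26 mol.
Polytropic n=1.12: T₂ = T₁(V₁/V₂)^(n−1) = 343×(7.04)^0.12 = 434 K; P₂ = P₁(V₁/V₂)^n = 4160 kPa.
W = (P₁V₁−P₂V₂)/(n−1) = (467×7.70−4160×1.09)/0.12 = -7910 J.

-7910 J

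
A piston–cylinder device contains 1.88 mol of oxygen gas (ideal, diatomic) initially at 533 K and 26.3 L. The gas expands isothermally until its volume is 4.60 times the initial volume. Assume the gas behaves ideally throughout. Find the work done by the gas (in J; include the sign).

P₁ = nRT₁/V₁ = 1.88×8.314×533/26.3 = 317 kPa.
Isothermal: T stays 533 K; PV = const ⇒ V₂ = 121 L, P₂ = 68.9 kPa.
W = nRT ln(V₂/V₁) = 1.88×8.314×533×ln(4.60) = 12700 J.

12700 J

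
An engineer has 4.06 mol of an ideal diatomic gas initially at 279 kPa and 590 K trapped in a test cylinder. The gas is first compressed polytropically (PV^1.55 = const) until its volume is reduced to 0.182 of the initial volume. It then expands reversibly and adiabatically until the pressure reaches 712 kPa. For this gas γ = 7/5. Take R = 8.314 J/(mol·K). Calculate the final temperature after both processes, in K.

V₁ = nRT₁/P₁ = 4.06×8.314×590/279 = 71.4 L.
Step 1 — Polytropic n=1.55: T₂ = T₁(V₁/V₂)^(n−1) = 590×(5.49)^0.55 = 1510 K; P₂ = P₁(V₁/V₂)^n = 3910 kPa.
W = (P₁V₁−P₂V₂)/(n−1) = (279×71.4−3910×13.0)/0.55 = -56200 J.
ΔU = nCvΔT = 4.06×20.8×(1510−590) = 77300 J.
Q = ΔU + W = 21100 J.
State after step 1: P = 3910 kPa, V = 13.0 L, T = 1510 K.
Step 2 — Adiabatic: T₂/T₁ = (P₂/P₁)^((γ−1)/γ) ⇒ T₂ = 1510×(0.182)^0.286 = 926 K; V₂ = 43.9 L.
ΔU = nCvΔT = 4.06×20.8×(926−1510) = -49000 J.
Q = 0 for an adiabatic process, so W = −ΔU = 49000 J.
Net over both steps: W = -7230 J, Q = 21100 J, ΔU = 28300 J.

926 K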